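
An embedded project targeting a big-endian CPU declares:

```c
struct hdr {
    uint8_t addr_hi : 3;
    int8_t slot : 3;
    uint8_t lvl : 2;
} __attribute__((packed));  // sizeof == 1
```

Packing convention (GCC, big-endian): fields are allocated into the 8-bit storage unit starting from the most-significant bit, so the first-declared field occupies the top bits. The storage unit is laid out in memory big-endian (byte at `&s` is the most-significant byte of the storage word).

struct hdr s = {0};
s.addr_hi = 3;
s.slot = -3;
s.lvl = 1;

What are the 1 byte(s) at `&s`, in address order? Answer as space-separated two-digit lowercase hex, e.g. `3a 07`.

75

addr_hi:3 = 3 → 0x3 << 5 → word 0x60
slot:3 = -3 → 0x5 << 2 → word 0x74
lvl:2 = 1 → 0x1 << 0 → word 0x75
word = 0x75 → big-endian bytes:
  [0]=0x75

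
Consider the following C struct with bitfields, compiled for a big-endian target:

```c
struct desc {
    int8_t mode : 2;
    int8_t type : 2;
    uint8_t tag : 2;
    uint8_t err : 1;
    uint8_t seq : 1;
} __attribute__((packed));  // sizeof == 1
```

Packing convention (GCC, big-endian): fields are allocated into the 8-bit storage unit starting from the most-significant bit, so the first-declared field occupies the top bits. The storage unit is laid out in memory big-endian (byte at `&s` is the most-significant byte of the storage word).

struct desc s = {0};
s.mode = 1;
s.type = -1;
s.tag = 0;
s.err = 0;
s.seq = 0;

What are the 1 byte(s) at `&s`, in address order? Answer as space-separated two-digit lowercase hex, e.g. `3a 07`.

70

[6+:2] mode=1 & 0x3 = 0x1; word=0x40
[4+:2] type=-1 & 0x3 = 0x3; word=0x70
[2+:2] tag=0 & 0x3 = 0x0; word=0x70
[1+:1] err=0 & 0x1 = 0x0; word=0x70
[0+:1] seq=0 & 0x1 = 0x0; word=0x70
word = 0x70 → big-endian bytes:
  [0]=0x70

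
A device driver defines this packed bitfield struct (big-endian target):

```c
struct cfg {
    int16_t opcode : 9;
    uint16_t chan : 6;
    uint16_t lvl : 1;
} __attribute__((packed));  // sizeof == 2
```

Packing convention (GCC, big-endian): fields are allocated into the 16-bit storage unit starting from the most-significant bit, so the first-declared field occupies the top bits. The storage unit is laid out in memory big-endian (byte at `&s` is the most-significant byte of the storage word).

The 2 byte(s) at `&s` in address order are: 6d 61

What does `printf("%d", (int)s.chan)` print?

[0]=0x6d [1]=0x61 (big-endian) → word 0x6d61
opcode:9 @ bit 7 → (0x6d61>>7)&0x1ff = 0xda
chan:6 @ bit 1 → (0x6d61>>1)&0x3f = 0x30  ←
lvl:1 @ bit 0 → (0x6d61>>0)&0x1 = 0x1

48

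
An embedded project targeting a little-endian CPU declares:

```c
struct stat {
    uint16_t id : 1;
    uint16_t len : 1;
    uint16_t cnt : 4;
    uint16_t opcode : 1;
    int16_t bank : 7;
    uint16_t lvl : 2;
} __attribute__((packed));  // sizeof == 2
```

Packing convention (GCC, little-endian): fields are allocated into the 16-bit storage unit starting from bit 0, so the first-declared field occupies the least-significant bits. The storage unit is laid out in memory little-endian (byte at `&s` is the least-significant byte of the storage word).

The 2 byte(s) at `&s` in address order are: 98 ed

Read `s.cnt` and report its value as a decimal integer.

[0]=0x98 [1]=0xed (little-endian) → word 0xed98
id [0+:1] = (word>>0) & 0x1 = 0
len [1+:1] = (word>>1) & 0x1 = 0
cnt [2+:4] = (word>>2) & 0xf = 6  ←
opcode [6+:1] = (word>>6) & 0x1 = 0
bank [7+:7] = (word>>7) & 0x7f = 91
lvl [14+:2] = (word>>14) & 0x3 = 3

6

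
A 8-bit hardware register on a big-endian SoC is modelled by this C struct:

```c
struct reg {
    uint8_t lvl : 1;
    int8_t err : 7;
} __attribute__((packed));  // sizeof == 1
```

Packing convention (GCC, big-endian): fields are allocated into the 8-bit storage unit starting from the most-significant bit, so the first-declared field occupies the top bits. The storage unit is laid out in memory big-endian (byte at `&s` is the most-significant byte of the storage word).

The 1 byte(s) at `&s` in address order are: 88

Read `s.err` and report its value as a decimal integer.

[0]=0x88 (big-endian) → word 0x88
lvl [7+:1] = (word>>7) & 0x1 = 1
err [0+:7] = (word>>0) & 0x7f = 8  ←
err signed 7b, MSB=0: value = 8

8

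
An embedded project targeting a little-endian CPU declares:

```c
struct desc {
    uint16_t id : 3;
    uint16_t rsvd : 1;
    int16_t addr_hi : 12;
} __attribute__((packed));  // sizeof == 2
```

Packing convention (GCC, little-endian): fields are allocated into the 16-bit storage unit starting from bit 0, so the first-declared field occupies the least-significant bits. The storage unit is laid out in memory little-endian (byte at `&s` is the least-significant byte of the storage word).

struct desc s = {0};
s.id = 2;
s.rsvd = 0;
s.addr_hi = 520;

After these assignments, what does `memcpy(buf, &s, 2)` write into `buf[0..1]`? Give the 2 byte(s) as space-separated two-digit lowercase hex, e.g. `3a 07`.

82 20

id (3b) val=2 bits=0x2 at bit 0: 0x0002
rsvd (1b) val=0 bits=0x0 at bit 3: 0x0002
addr_hi (12b) val=520 bits=0x208 at bit 4: 0x2082
word = 0x2082 → little-endian bytes:
  [0]=0x82  [1]=0x20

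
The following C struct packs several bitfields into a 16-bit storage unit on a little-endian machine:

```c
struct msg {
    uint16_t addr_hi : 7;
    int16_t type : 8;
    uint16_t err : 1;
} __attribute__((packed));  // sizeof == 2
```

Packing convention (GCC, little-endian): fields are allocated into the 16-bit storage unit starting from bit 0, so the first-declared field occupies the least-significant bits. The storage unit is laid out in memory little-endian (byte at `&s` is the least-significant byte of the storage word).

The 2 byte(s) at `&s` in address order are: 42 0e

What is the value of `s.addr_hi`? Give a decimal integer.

66

[0]=0x42 [1]=0x0e (little-endian) → word 0x0e42
addr_hi:7 @ bit 0 → (0x0e42>>0)&0x7f = 0x42  ←
type:8 @ bit 7 → (0x0e42>>7)&0xff = 0x1c
err:1 @ bit 15 → (0x0e42>>15)&0x1 = 0x0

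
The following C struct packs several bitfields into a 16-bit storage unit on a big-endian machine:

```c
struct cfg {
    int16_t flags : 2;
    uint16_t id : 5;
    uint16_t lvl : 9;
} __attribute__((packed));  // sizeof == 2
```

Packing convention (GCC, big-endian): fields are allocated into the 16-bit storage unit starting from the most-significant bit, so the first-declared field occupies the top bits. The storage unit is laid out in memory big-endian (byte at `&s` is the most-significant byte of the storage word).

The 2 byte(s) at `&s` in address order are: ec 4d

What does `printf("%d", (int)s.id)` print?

[0]=0xec [1]=0x4d (big-endian) → word 0xec4d
flags [14+:2] = (word>>14) & 0x3 = 3
id [9+:5] = (word>>9) & 0x1f = 22  ←
lvl [0+:9] = (word>>0) & 0x1ff = 77

22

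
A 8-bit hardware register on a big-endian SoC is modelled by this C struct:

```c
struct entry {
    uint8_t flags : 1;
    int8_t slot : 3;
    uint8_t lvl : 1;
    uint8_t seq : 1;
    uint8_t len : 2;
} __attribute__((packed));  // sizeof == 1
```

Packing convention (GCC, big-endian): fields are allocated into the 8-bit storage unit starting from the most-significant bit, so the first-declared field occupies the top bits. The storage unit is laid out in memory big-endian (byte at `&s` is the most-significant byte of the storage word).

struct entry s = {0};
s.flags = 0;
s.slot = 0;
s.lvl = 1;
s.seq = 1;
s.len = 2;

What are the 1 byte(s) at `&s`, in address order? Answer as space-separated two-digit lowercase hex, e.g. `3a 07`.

0e

[7+:1] flags=0 & 0x1 = 0x0; word=0x00
[4+:3] slot=0 & 0x7 = 0x0; word=0x00
[3+:1] lvl=1 & 0x1 = 0x1; word=0x08
[2+:1] seq=1 & 0x1 = 0x1; word=0x0c
[0+:2] len=2 & 0x3 = 0x2; word=0x0e
word = 0x0e → big-endian bytes:
  [0]=0x0e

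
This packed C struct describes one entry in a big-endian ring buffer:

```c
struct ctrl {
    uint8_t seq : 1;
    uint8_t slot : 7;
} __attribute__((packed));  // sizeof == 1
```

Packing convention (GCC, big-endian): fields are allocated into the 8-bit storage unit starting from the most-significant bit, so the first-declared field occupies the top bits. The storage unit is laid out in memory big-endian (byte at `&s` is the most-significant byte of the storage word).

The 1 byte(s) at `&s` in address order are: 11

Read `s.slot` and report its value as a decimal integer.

[0]=0x11 (big-endian) → word 0x11
seq [7+:1] = (word>>7) & 0x1 = 0
slot [0+:7] = (word>>0) & 0x7f = 17  ←

17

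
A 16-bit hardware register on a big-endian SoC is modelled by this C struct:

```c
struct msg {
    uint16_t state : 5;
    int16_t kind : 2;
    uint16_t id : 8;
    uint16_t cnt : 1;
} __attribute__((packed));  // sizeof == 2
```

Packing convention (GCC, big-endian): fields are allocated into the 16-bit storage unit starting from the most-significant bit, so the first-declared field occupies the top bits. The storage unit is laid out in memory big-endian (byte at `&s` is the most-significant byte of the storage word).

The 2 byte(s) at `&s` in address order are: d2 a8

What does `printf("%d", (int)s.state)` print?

[0]=0xd2 [1]=0xa8 (big-endian) → word 0xd2a8
state [11+:5] = (word>>11) & 0x1f = 26  ←
kind [9+:2] = (word>>9) & 0x3 = 1
id [1+:8] = (word>>1) & 0xff = 84
cnt [0+:1] = (word>>0) & 0x1 = 0

26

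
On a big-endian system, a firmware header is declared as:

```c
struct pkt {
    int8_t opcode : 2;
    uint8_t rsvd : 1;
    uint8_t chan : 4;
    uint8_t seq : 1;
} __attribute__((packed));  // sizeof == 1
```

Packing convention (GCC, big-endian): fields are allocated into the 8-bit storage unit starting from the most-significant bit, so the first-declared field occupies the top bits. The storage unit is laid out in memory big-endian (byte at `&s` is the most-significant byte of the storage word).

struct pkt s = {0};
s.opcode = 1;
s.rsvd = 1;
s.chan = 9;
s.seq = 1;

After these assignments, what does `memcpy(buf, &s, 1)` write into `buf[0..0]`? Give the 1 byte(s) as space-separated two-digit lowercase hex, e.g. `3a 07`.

73

opcode (2b) val=1 bits=0x1 at bit 6: 0x40
rsvd (1b) val=1 bits=0x1 at bit 5: 0x60
chan (4b) val=9 bits=0x9 at bit 1: 0x72
seq (1b) val=1 bits=0x1 at bit 0: 0x73
word = 0x73 → big-endian bytes:
  [0]=0x73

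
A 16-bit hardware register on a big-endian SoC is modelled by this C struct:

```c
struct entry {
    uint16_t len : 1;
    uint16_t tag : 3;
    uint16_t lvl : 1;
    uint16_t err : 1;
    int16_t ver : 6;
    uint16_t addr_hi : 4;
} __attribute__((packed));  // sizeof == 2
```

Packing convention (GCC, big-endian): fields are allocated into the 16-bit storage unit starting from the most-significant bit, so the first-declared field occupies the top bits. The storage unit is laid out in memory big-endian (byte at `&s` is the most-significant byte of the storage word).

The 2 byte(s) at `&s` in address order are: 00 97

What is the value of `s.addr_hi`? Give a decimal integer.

[0]=0x00 [1]=0x97 (big-endian) → word 0x0097
len [15+:1] = (word>>15) & 0x1 = 0
tag [12+:3] = (word>>12) & 0x7 = 0
lvl [11+:1] = (word>>11) & 0x1 = 0
err [10+:1] = (word>>10) & 0x1 = 0
ver [4+:6] = (word>>4) & 0x3f = 9
addr_hi [0+:4] = (word>>0) & 0xf = 7  ←

7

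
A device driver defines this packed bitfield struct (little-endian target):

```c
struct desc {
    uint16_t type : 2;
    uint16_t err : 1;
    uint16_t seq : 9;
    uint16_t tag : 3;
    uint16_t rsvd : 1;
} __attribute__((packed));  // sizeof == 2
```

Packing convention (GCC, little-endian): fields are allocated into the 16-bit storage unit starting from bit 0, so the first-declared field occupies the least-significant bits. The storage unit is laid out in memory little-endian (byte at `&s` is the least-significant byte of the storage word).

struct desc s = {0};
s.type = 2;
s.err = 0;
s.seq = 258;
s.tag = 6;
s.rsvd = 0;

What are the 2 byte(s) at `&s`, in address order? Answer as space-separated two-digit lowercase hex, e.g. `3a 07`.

12 68

type (2b) val=2 bits=0x2 at bit 0: 0x0002
err (1b) val=0 bits=0x0 at bit 2: 0x0002
seq (9b) val=258 bits=0x102 at bit 3: 0x0812
tag (3b) val=6 bits=0x6 at bit 12: 0x6812
rsvd (1b) val=0 bits=0x0 at bit 15: 0x6812
word = 0x6812 → little-endian bytes:
  [0]=0x12  [1]=0x68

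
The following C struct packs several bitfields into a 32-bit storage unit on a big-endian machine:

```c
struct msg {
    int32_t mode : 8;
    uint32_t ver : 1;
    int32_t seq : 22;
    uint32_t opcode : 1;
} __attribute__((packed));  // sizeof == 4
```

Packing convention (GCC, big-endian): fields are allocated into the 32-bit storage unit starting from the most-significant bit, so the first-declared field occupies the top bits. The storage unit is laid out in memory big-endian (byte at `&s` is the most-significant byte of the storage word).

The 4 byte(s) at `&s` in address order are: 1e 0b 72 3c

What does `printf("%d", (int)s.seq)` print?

[0]=0x1e [1]=0x0b [2]=0x72 [3]=0x3c (big-endian) → word 0x1e0b723c
mode [24+:8] = (word>>24) & 0xff = 30
ver [23+:1] = (word>>23) & 0x1 = 0
seq [1+:22] = (word>>1) & 0x3fffff = 375070  ←
opcode [0+:1] = (word>>0) & 0x1 = 0
seq signed 22b, MSB=0: value = 375070

375070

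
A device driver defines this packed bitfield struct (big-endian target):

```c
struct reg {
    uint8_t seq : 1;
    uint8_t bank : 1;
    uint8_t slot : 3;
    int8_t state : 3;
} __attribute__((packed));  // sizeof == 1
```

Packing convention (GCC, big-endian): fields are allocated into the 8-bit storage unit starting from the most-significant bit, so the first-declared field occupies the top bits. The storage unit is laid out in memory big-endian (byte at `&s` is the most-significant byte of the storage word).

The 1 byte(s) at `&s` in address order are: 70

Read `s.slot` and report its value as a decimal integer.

[0]=0x70 (big-endian) → word 0x70
seq [7+:1] = (word>>7) & 0x1 = 0
bank [6+:1] = (word>>6) & 0x1 = 1
slot [3+:3] = (word>>3) & 0x7 = 6  ←
state [0+:3] = (word>>0) & 0x7 = 0

6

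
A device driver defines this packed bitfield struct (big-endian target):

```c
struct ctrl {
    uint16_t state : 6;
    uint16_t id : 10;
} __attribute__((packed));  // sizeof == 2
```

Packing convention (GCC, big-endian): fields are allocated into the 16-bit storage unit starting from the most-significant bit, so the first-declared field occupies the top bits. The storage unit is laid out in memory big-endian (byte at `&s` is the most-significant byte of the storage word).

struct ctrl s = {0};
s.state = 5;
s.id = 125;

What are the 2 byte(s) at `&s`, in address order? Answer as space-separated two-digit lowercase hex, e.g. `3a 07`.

14 7d

[10+:6] state=5 & 0x3f = 0x5; word=0x1400
[0+:10] id=125 & 0x3ff = 0x7d; word=0x147d
word = 0x147d → big-endian bytes:
  [0]=0x14  [1]=0x7d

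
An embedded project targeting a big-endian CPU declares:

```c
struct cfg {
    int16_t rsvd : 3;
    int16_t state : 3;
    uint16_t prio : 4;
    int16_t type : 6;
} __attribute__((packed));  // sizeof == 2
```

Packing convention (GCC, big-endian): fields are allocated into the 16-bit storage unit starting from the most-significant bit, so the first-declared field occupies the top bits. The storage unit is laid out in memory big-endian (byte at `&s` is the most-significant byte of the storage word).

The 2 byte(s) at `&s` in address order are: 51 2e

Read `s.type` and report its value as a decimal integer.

-18

[0]=0x51 [1]=0x2e (big-endian) → word 0x512e
rsvd [13+:3] = (word>>13) & 0x7 = 2
state [10+:3] = (word>>10) & 0x7 = 4
prio [6+:4] = (word>>6) & 0xf = 4
type [0+:6] = (word>>0) & 0x3f = 46  ←
type signed 6b, MSB=1: 46 - 64 = -18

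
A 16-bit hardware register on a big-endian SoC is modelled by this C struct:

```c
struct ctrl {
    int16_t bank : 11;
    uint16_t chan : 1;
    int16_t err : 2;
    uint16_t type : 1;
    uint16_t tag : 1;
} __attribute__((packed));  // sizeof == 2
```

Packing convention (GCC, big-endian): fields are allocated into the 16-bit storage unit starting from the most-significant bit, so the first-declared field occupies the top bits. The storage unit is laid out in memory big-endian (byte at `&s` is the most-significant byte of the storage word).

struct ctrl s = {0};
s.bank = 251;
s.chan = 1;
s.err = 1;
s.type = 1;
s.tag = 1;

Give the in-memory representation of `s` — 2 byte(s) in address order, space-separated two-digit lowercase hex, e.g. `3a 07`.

1f 77

[5+:11] bank=251 & 0x7ff = 0xfb; word=0x1f60
[4+:1] chan=1 & 0x1 = 0x1; word=0x1f70
[2+:2] err=1 & 0x3 = 0x1; word=0x1f74
[1+:1] type=1 & 0x1 = 0x1; word=0x1f76
[0+:1] tag=1 & 0x1 = 0x1; word=0x1f77
word = 0x1f77 → big-endian bytes:
  [0]=0x1f  [1]=0x77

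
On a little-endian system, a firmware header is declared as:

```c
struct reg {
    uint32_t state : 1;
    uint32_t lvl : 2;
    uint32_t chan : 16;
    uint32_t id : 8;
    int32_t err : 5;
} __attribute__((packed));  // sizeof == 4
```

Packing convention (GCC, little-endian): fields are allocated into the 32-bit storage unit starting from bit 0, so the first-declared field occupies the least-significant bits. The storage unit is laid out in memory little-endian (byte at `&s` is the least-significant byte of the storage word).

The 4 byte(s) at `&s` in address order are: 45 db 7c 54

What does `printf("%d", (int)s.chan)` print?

[0]=0x45 [1]=0xdb [2]=0x7c [3]=0x54 (little-endian) → word 0x547cdb45
state [0+:1] = (word>>0) & 0x1 = 1
lvl [1+:2] = (word>>1) & 0x3 = 2
chan [3+:16] = (word>>3) & 0xffff = 39784  ←
id [19+:8] = (word>>19) & 0xff = 143
err [27+:5] = (word>>27) & 0x1f = 10

39784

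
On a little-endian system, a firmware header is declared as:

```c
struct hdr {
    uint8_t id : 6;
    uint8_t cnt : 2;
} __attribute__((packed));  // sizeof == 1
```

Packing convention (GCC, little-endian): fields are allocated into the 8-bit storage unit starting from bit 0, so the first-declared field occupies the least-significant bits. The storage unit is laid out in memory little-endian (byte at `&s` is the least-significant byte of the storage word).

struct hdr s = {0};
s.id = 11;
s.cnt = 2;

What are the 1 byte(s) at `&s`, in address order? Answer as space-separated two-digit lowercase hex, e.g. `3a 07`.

[0+:6] id=11 & 0x3f = 0xb; word=0x0b
[6+:2] cnt=2 & 0x3 = 0x2; word=0x8b
word = 0x8b → little-endian bytes:
  [0]=0x8b

8b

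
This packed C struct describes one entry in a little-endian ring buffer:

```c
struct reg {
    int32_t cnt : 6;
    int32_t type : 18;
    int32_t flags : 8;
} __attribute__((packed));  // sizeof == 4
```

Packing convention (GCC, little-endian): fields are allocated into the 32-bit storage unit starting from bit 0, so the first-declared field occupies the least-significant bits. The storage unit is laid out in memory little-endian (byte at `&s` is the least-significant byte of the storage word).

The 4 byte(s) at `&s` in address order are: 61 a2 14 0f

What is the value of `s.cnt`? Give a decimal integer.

-31

[0]=0x61 [1]=0xa2 [2]=0x14 [3]=0x0f (little-endian) → word 0x0f14a261
cnt:6 @ bit 0 → (0x0f14a261>>0)&0x3f = 0x21  ←
type:18 @ bit 6 → (0x0f14a261>>6)&0x3ffff = 0x5289
flags:8 @ bit 24 → (0x0f14a261>>24)&0xff = 0xf
cnt signed 6b, MSB=1: 33 - 64 = -31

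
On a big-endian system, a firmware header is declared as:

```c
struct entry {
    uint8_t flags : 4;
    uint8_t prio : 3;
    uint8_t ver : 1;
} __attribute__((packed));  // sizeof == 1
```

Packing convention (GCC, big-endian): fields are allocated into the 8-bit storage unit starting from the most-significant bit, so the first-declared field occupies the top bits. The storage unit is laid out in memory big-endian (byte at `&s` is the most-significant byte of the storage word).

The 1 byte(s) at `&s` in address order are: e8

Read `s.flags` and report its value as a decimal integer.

[0]=0xe8 (big-endian) → word 0xe8
flags:4 @ bit 4 → (0xe8>>4)&0xf = 0xe  ←
prio:3 @ bit 1 → (0xe8>>1)&0x7 = 0x4
ver:1 @ bit 0 → (0xe8>>0)&0x1 = 0x0

14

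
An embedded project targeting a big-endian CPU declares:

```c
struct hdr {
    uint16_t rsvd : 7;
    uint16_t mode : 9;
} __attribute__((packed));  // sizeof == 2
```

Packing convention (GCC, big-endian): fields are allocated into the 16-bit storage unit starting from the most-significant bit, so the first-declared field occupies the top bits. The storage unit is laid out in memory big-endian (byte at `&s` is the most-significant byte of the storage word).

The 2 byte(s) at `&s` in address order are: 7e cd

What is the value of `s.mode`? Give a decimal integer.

205

[0]=0x7e [1]=0xcd (big-endian) → word 0x7ecd
rsvd:7 @ bit 9 → (0x7ecd>>9)&0x7f = 0x3f
mode:9 @ bit 0 → (0x7ecd>>0)&0x1ff = 0xcd  ←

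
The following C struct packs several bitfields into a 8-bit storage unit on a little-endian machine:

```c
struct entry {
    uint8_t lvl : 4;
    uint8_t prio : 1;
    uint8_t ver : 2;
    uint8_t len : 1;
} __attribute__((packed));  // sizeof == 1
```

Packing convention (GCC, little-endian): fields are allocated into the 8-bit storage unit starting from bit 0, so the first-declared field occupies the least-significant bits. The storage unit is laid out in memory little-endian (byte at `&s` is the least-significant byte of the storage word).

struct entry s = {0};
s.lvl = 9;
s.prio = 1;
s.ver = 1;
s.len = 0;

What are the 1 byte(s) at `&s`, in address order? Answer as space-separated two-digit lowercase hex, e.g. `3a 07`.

lvl (4b) val=9 bits=0x9 at bit 0: 0x09
prio (1b) val=1 bits=0x1 at bit 4: 0x19
ver (2b) val=1 bits=0x1 at bit 5: 0x39
len (1b) val=0 bits=0x0 at bit 7: 0x39
word = 0x39 → little-endian bytes:
  [0]=0x39

39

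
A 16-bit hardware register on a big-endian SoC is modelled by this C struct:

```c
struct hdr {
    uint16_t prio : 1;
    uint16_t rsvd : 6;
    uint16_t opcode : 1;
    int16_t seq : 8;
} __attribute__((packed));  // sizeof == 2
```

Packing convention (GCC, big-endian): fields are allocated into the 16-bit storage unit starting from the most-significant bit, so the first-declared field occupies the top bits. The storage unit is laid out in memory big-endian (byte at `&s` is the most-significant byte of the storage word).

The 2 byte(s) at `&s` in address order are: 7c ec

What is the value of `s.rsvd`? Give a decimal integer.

[0]=0x7c [1]=0xec (big-endian) → word 0x7cec
prio:1 @ bit 15 → (0x7cec>>15)&0x1 = 0x0
rsvd:6 @ bit 9 → (0x7cec>>9)&0x3f = 0x3e  ←
opcode:1 @ bit 8 → (0x7cec>>8)&0x1 = 0x0
seq:8 @ bit 0 → (0x7cec>>0)&0xff = 0xec

62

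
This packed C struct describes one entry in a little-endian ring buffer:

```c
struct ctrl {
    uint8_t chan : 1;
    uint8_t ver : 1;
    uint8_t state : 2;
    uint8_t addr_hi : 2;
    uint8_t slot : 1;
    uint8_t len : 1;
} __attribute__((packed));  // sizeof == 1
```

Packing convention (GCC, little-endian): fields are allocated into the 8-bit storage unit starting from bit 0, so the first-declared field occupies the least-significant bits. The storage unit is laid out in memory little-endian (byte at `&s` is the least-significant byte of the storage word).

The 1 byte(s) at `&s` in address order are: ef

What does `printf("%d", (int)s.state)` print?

3

[0]=0xef (little-endian) → word 0xef
chan:1 @ bit 0 → (0xef>>0)&0x1 = 0x1
ver:1 @ bit 1 → (0xef>>1)&0x1 = 0x1
state:2 @ bit 2 → (0xef>>2)&0x3 = 0x3  ←
addr_hi:2 @ bit 4 → (0xef>>4)&0x3 = 0x2
slot:1 @ bit 6 → (0xef>>6)&0x1 = 0x1
len:1 @ bit 7 → (0xef>>7)&0x1 = 0x1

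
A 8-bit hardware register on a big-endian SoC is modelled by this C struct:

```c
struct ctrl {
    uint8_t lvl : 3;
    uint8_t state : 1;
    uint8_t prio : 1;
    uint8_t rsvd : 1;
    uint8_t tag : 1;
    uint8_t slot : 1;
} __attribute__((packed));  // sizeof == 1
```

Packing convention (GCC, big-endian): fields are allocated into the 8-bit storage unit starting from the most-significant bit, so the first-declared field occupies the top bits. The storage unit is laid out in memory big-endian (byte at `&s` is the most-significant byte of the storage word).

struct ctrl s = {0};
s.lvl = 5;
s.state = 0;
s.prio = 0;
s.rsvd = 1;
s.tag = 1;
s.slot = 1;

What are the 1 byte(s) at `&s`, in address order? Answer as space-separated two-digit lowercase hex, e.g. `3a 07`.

lvl:3 = 5 → 0x5 << 5 → word 0xa0
state:1 = 0 → 0x0 << 4 → word 0xa0
prio:1 = 0 → 0x0 << 3 → word 0xa0
rsvd:1 = 1 → 0x1 << 2 → word 0xa4
tag:1 = 1 → 0x1 << 1 → word 0xa6
slot:1 = 1 → 0x1 << 0 → word 0xa7
word = 0xa7 → big-endian bytes:
  [0]=0xa7

a7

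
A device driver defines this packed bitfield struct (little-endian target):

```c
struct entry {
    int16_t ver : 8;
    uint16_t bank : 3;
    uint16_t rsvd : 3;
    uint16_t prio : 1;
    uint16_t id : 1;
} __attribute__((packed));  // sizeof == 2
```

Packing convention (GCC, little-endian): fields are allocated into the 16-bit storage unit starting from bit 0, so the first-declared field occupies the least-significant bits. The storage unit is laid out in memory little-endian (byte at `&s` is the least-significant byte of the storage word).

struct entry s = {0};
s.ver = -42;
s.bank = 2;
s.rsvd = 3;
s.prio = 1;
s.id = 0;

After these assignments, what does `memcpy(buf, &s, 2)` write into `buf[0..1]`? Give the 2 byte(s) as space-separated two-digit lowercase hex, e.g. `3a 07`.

ver:8 = -42 → 0xd6 << 0 → word 0x00d6
bank:3 = 2 → 0x2 << 8 → word 0x02d6
rsvd:3 = 3 → 0x3 << 11 → word 0x1ad6
prio:1 = 1 → 0x1 << 14 → word 0x5ad6
id:1 = 0 → 0x0 << 15 → word 0x5ad6
word = 0x5ad6 → little-endian bytes:
  [0]=0xd6  [1]=0x5a

d6 5a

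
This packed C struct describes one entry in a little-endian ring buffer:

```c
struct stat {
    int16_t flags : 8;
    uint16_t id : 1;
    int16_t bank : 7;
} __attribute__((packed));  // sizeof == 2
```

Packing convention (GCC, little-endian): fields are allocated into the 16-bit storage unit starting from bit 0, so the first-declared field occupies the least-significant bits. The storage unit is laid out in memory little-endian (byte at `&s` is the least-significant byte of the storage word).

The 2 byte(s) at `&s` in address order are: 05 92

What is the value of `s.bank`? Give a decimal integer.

-55

[0]=0x05 [1]=0x92 (little-endian) → word 0x9205
flags:8 @ bit 0 → (0x9205>>0)&0xff = 0x5
id:1 @ bit 8 → (0x9205>>8)&0x1 = 0x0
bank:7 @ bit 9 → (0x9205>>9)&0x7f = 0x49  ←
bank signed 7b, MSB=1: 73 - 128 = -55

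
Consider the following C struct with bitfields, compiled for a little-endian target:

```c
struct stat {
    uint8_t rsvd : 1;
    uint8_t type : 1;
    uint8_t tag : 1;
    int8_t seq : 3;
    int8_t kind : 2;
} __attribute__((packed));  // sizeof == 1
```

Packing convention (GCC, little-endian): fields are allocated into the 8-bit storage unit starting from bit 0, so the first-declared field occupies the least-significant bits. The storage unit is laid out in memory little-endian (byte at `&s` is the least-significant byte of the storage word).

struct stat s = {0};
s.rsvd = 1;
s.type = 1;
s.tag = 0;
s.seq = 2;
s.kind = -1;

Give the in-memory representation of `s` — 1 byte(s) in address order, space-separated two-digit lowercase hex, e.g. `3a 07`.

d3

[0+:1] rsvd=1 & 0x1 = 0x1; word=0x01
[1+:1] type=1 & 0x1 = 0x1; word=0x03
[2+:1] tag=0 & 0x1 = 0x0; word=0x03
[3+:3] seq=2 & 0x7 = 0x2; word=0x13
[6+:2] kind=-1 & 0x3 = 0x3; word=0xd3
word = 0xd3 → little-endian bytes:
  [0]=0xd3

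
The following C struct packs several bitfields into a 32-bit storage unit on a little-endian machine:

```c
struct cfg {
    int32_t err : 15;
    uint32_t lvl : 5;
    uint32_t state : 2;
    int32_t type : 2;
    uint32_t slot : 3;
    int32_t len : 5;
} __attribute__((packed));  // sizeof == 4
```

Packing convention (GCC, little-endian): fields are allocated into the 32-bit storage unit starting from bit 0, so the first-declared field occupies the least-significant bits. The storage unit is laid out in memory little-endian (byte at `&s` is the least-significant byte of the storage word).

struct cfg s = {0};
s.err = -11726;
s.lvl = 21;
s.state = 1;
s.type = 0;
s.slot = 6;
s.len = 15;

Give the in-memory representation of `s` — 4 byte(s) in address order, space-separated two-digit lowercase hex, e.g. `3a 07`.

err:15 = -11726 → 0x5232 << 0 → word 0x00005232
lvl:5 = 21 → 0x15 << 15 → word 0x000ad232
state:2 = 1 → 0x1 << 20 → word 0x001ad232
type:2 = 0 → 0x0 << 22 → word 0x001ad232
slot:3 = 6 → 0x6 << 24 → word 0x061ad232
len:5 = 15 → 0xf << 27 → word 0x7e1ad232
word = 0x7e1ad232 → little-endian bytes:
  [0]=0x32  [1]=0xd2  [2]=0x1a  [3]=0x7e

32 d2 1a 7e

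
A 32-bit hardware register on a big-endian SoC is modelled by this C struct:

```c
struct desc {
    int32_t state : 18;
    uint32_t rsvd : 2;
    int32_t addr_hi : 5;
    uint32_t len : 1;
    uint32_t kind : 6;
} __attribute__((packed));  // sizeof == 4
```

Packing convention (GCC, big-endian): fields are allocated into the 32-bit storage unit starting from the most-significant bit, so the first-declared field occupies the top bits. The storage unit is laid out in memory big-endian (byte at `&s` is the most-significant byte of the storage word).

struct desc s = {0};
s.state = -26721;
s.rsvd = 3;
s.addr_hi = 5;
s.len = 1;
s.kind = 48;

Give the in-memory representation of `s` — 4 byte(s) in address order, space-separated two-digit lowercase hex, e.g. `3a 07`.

e5 e7 f2 f0

state:18 = -26721 → 0x3979f << 14 → word 0xe5e7c000
rsvd:2 = 3 → 0x3 << 12 → word 0xe5e7f000
addr_hi:5 = 5 → 0x5 << 7 → word 0xe5e7f280
len:1 = 1 → 0x1 << 6 → word 0xe5e7f2c0
kind:6 = 48 → 0x30 << 0 → word 0xe5e7f2f0
word = 0xe5e7f2f0 → big-endian bytes:
  [0]=0xe5  [1]=0xe7  [2]=0xf2  [3]=0xf0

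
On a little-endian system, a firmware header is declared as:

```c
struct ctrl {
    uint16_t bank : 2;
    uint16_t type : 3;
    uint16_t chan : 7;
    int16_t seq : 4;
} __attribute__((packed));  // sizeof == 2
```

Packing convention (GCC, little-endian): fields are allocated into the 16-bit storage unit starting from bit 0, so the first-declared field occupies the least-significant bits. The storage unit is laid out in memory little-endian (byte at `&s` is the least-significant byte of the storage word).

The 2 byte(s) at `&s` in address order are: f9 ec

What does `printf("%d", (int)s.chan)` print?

[0]=0xf9 [1]=0xec (little-endian) → word 0xecf9
bank:2 @ bit 0 → (0xecf9>>0)&0x3 = 0x1
type:3 @ bit 2 → (0xecf9>>2)&0x7 = 0x6
chan:7 @ bit 5 → (0xecf9>>5)&0x7f = 0x67  ←
seq:4 @ bit 12 → (0xecf9>>12)&0xf = 0xe

103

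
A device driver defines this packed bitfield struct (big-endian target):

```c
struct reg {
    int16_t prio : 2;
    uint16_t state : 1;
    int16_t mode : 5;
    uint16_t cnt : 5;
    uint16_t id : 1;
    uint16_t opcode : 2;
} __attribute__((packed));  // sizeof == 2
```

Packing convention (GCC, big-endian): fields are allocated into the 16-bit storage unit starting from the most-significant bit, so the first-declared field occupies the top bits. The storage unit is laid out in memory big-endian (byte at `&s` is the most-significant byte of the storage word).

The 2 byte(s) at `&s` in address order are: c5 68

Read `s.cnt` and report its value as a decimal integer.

[0]=0xc5 [1]=0x68 (big-endian) → word 0xc568
prio:2 @ bit 14 → (0xc568>>14)&0x3 = 0x3
state:1 @ bit 13 → (0xc568>>13)&0x1 = 0x0
mode:5 @ bit 8 → (0xc568>>8)&0x1f = 0x5
cnt:5 @ bit 3 → (0xc568>>3)&0x1f = 0xd  ←
id:1 @ bit 2 → (0xc568>>2)&0x1 = 0x0
opcode:2 @ bit 0 → (0xc568>>0)&0x3 = 0x0

13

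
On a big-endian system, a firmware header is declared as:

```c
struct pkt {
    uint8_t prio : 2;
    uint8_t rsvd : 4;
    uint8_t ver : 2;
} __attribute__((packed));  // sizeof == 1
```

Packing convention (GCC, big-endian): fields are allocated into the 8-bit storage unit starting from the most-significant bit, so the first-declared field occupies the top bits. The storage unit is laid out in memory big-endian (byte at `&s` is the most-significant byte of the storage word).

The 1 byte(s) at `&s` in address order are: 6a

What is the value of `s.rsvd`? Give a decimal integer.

10

[0]=0x6a (big-endian) → word 0x6a
prio:2 @ bit 6 → (0x6a>>6)&0x3 = 0x1
rsvd:4 @ bit 2 → (0x6a>>2)&0xf = 0xa  ←
ver:2 @ bit 0 → (0x6a>>0)&0x3 = 0x2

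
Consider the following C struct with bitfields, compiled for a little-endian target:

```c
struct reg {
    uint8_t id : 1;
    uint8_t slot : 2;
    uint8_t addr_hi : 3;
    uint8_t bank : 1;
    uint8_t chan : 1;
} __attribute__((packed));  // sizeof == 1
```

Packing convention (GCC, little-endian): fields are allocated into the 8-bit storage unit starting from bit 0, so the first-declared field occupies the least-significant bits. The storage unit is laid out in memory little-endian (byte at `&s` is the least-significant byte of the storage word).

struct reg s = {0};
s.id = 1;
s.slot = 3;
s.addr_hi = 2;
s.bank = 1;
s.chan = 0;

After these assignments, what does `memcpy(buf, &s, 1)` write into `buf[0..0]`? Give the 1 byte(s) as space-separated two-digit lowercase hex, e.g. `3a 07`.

id:1 = 1 → 0x1 << 0 → word 0x01
slot:2 = 3 → 0x3 << 1 → word 0x07
addr_hi:3 = 2 → 0x2 << 3 → word 0x17
bank:1 = 1 → 0x1 << 6 → word 0x57
chan:1 = 0 → 0x0 << 7 → word 0x57
word = 0x57 → little-endian bytes:
  [0]=0x57

57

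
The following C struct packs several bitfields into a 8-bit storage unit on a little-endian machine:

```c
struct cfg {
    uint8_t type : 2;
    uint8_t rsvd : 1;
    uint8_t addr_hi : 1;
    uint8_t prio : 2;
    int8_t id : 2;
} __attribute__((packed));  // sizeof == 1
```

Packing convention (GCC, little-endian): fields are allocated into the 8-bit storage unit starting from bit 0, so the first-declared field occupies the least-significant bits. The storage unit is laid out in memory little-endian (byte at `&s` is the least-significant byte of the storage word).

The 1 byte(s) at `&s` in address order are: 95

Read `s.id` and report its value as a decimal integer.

[0]=0x95 (little-endian) → word 0x95
type [0+:2] = (word>>0) & 0x3 = 1
rsvd [2+:1] = (word>>2) & 0x1 = 1
addr_hi [3+:1] = (word>>3) & 0x1 = 0
prio [4+:2] = (word>>4) & 0x3 = 1
id [6+:2] = (word>>6) & 0x3 = 2  ←
id signed 2b, MSB=1: 2 - 4 = -2

-2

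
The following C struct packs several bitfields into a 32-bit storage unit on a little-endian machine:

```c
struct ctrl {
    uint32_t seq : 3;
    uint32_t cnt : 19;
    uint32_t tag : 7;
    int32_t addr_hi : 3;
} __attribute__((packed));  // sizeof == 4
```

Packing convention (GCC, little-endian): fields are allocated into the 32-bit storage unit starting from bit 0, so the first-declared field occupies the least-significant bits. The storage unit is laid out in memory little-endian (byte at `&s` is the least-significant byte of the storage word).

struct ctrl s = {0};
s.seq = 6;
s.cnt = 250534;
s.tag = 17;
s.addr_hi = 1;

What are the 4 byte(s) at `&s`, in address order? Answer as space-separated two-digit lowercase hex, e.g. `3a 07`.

36 95 5e 24

seq (3b) val=6 bits=0x6 at bit 0: 0x00000006
cnt (19b) val=250534 bits=0x3d2a6 at bit 3: 0x001e9536
tag (7b) val=17 bits=0x11 at bit 22: 0x045e9536
addr_hi (3b) val=1 bits=0x1 at bit 29: 0x245e9536
word = 0x245e9536 → little-endian bytes:
  [0]=0x36  [1]=0x95  [2]=0x5e  [3]=0x24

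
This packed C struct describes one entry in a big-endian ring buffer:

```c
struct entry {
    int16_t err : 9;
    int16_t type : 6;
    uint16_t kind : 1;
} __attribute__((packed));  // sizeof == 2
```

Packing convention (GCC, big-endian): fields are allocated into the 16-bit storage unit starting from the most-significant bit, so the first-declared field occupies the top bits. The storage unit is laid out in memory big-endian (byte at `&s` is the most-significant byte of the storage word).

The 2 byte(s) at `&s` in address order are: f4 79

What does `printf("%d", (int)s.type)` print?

[0]=0xf4 [1]=0x79 (big-endian) → word 0xf479
err:9 @ bit 7 → (0xf479>>7)&0x1ff = 0x1e8
type:6 @ bit 1 → (0xf479>>1)&0x3f = 0x3c  ←
kind:1 @ bit 0 → (0xf479>>0)&0x1 = 0x1
type signed 6b, MSB=1: 60 - 64 = -4

-4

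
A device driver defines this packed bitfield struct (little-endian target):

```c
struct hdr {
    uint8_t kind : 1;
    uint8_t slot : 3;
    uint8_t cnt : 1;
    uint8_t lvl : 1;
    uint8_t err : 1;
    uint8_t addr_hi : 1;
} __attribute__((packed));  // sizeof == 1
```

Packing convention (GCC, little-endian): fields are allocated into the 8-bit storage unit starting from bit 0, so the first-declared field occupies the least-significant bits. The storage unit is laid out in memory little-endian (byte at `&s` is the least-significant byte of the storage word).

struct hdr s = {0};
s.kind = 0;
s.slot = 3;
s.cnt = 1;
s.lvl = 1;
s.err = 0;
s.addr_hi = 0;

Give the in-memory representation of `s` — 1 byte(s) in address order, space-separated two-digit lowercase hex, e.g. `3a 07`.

36

kind (1b) val=0 bits=0x0 at bit 0: 0x00
slot (3b) val=3 bits=0x3 at bit 1: 0x06
cnt (1b) val=1 bits=0x1 at bit 4: 0x16
lvl (1b) val=1 bits=0x1 at bit 5: 0x36
err (1b) val=0 bits=0x0 at bit 6: 0x36
addr_hi (1b) val=0 bits=0x0 at bit 7: 0x36
word = 0x36 → little-endian bytes:
  [0]=0x36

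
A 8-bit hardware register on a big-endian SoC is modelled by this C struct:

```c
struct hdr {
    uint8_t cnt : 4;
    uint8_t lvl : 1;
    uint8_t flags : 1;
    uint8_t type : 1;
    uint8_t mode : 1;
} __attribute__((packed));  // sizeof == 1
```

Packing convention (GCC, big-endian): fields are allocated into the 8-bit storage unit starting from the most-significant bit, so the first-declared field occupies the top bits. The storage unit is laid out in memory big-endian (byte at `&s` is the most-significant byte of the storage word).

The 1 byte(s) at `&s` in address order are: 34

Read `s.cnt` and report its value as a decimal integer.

3

[0]=0x34 (big-endian) → word 0x34
cnt:4 @ bit 4 → (0x34>>4)&0xf = 0x3  ←
lvl:1 @ bit 3 → (0x34>>3)&0x1 = 0x0
flags:1 @ bit 2 → (0x34>>2)&0x1 = 0x1
type:1 @ bit 1 → (0x34>>1)&0x1 = 0x0
mode:1 @ bit 0 → (0x34>>0)&0x1 = 0x0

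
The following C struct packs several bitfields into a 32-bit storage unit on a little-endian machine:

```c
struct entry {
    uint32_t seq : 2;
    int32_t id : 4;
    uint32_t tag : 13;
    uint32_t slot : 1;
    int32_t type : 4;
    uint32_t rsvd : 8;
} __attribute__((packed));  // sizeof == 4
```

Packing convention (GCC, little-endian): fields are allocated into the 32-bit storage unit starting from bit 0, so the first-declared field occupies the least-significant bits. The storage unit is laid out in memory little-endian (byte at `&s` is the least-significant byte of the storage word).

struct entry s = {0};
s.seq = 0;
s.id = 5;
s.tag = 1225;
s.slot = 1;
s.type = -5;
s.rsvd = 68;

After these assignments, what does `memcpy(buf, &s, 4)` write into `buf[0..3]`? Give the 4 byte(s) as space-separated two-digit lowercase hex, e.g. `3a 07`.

54 32 b9 44

seq:2 = 0 → 0x0 << 0 → word 0x00000000
id:4 = 5 → 0x5 << 2 → word 0x00000014
tag:13 = 1225 → 0x4c9 << 6 → word 0x00013254
slot:1 = 1 → 0x1 << 19 → word 0x00093254
type:4 = -5 → 0xb << 20 → word 0x00b93254
rsvd:8 = 68 → 0x44 << 24 → word 0x44b93254
word = 0x44b93254 → little-endian bytes:
  [0]=0x54  [1]=0x32  [2]=0xb9  [3]=0x44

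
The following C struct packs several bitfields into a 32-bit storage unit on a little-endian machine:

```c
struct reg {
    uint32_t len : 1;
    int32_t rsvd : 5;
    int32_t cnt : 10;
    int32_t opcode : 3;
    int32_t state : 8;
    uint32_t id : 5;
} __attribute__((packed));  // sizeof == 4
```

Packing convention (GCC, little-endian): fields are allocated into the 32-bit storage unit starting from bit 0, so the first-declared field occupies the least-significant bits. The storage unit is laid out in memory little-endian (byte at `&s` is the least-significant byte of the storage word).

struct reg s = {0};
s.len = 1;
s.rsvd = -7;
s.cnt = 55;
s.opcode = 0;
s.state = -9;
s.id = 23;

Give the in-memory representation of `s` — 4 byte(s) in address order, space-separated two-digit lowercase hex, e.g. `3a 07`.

f3 0d b8 bf

len:1 = 1 → 0x1 << 0 → word 0x00000001
rsvd:5 = -7 → 0x19 << 1 → word 0x00000033
cnt:10 = 55 → 0x37 << 6 → word 0x00000df3
opcode:3 = 0 → 0x0 << 16 → word 0x00000df3
state:8 = -9 → 0xf7 << 19 → word 0x07b80df3
id:5 = 23 → 0x17 << 27 → word 0xbfb80df3
word = 0xbfb80df3 → little-endian bytes:
  [0]=0xf3  [1]=0x0d  [2]=0xb8  [3]=0xbf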